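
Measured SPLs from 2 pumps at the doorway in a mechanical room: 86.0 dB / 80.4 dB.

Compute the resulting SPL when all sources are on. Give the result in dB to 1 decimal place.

Sum in the linear (power) domain: Σ 10^(Lᵢ/10) = 10^(86.0/10) + 10^(80.4/10) = 5.078e+08.
Back to dB: 10·log₁₀ Σ = 87.1 dB.

87.1 dB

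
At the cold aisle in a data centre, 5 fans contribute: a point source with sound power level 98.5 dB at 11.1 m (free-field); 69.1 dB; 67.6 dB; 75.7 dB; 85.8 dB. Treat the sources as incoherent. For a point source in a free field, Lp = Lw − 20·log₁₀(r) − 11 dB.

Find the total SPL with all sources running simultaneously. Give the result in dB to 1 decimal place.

Source at 11.1 m: Lp = 98.5 − 20·log₁₀(11.1) − 11 = 66.6 dB.
Σ 10^(Lᵢ/10) = 4.358e+08.
Combined level = 10 log₁₀(4.358e+08) = 86.4 dB.

86.4 dB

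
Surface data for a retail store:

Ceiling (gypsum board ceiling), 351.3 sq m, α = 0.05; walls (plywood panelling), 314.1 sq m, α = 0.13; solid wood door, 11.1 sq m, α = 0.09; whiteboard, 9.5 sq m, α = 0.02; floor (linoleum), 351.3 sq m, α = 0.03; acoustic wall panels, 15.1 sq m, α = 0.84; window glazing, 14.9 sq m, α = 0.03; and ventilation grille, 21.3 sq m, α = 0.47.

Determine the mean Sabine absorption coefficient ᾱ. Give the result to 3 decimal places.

0.086

Total surface area S = 1088.6 sq m.
A = 351.3×0.05 + 314.1×0.13 + 11.1×0.09 + 9.5×0.02 + 351.3×0.03 + 15.1×0.84 + 14.9×0.03 + 21.3×0.47 = 93.268 sabins.
ᾱ = 93.268 / 1088.6 = 0.086.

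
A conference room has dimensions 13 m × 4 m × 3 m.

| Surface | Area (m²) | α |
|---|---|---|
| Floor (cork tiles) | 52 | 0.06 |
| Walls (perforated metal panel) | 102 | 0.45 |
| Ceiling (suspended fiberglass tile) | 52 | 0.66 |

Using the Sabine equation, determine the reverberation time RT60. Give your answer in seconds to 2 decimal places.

0.30 s

Summing Sᵢαᵢ: 3.120 + 45.900 + 34.320 → A = 83.340 sabins.
Volume V = 13 × 4 × 3 = 156 m³.
T = 0.161 V/A = 0.161·156/83.340 = 0.30 s.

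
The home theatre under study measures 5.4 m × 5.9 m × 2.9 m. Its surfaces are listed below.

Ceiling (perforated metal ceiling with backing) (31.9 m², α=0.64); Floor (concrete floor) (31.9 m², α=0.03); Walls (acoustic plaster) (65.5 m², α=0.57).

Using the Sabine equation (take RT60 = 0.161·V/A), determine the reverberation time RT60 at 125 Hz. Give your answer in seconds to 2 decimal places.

0.25 s

Total absorption A = 31.9×0.64 + 31.9×0.03 + 65.5×0.57
  = 20.416 + 0.957 + 37.335 = 58.708 m² sabins.
Volume V = 5.4 × 5.9 × 2.9 = 92.394 m³.
Sabine: RT60 = 0.161 × 92.394 / 58.708 = 0.25 s.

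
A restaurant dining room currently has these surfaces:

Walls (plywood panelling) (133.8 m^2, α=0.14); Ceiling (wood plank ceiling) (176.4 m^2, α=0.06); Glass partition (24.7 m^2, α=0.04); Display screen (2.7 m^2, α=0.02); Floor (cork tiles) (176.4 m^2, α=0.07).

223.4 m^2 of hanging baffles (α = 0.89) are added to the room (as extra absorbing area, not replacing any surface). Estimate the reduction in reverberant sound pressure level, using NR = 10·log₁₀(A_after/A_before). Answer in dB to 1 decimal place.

7.5 dB

Summing Sᵢαᵢ: 18.732 + 10.584 + 0.988 + 0.054 + 12.348 → A_before = 42.706 sabins.
Added absorption = 223.4 × 0.89 = 198.826 sabins.
New total A_after = 241.532 sabins.
Reduction = 10 log₁₀(A_after/A_before) = 10 log₁₀(5.6557) = 7.5 dB.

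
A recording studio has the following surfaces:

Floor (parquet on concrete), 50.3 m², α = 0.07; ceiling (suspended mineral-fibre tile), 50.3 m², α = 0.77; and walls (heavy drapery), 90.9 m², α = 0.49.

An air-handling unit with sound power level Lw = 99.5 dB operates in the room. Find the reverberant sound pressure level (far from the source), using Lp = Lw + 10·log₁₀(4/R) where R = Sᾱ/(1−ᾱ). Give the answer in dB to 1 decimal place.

83.5 dB

Σ(Sᵢαᵢ) = 50.3×0.07 + 50.3×0.77 + 90.9×0.49 = 86.793; total area S = 191.5 m².
ᾱ = 86.793/191.5 = 0.4532; R = Sᾱ/(1−ᾱ) = 86.793/(1−0.4532) = 158.729 m².
Lp = Lw + 10 log₁₀(4/R) = 99.5 -15.99 = 83.5 dB.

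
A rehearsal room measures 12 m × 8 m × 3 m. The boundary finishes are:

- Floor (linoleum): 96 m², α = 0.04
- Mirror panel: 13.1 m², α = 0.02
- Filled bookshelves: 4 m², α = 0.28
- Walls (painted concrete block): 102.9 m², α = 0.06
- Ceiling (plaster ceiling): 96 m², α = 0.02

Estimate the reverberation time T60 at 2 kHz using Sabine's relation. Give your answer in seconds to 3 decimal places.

Equivalent absorption area: A = 96*0.04 + 13.1*0.02 + 4*0.28 + 102.9*0.06 + 96*0.02 = 13.316 m².
Volume V = 12 × 8 × 3 = 288 m³.
T = 0.161 V/A = 0.161·288/13.316 = 3.482 s.

3.482 s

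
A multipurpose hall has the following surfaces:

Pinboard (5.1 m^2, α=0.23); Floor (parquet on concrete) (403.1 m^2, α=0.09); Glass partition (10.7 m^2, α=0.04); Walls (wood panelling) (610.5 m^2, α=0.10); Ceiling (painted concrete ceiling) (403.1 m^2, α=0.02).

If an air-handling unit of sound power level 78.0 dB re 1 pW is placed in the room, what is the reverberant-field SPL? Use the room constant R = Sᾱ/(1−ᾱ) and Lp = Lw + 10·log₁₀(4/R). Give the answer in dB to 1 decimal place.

63.4 dB

Σ(Sᵢαᵢ) = 5.1×0.23 + 403.1×0.09 + 10.7×0.04 + 610.5×0.10 + 403.1×0.02 = 106.992; total area S = 1432.5 m^2.
ᾱ = 0.0747, so room constant R = A/(1−ᾱ) = 115.630 m^2.
Lp = 78.0 + 10·log₁₀(4/115.630) = 78.0 + (-14.61) = 63.4 dB.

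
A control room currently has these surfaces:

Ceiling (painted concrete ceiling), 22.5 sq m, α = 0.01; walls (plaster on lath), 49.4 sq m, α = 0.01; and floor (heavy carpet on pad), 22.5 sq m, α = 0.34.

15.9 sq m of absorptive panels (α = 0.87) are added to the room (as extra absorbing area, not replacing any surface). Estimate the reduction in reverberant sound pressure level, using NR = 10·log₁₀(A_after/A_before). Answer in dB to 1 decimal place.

4.2 dB

Summing Sᵢαᵢ: 0.225 + 0.494 + 7.650 → A_before = 8.369 sabins.
Added absorption = 15.9 × 0.87 = 13.833 sabins.
A_after = 8.369 + 13.833 = 22.202 sabins.
NR = 10·log₁₀(22.202/8.369) = 4.2 dB.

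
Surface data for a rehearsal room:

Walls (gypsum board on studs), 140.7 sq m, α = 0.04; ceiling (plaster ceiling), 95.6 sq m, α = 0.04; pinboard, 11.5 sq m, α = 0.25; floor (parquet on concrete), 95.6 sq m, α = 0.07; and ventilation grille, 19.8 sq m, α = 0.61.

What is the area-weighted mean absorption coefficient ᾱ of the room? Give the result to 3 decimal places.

0.086

S = Σ Sᵢ = 140.7 + 95.6 + 11.5 + 95.6 + 19.8 = 363.2 sq m.
Weighted sum Σ Sα = 31.097.
ᾱ = 31.097 / 363.2 = 0.086.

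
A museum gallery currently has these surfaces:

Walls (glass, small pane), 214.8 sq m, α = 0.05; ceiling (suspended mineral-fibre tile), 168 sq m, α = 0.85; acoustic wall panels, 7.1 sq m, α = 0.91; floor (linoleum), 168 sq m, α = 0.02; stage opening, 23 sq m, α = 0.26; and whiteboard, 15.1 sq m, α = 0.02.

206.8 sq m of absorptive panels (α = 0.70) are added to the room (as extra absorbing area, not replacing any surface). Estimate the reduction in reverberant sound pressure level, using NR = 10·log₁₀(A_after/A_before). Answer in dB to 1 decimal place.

Summing Sᵢαᵢ: 10.740 + 142.800 + 6.461 + 3.360 + 5.980 + 0.302 → A_before = 169.643 sabins.
Treatment contributes 206.8·0.70 = 144.760 sabins.
A_after = 169.643 + 144.760 = 314.403 sabins.
Reduction = 10 log₁₀(A_after/A_before) = 10 log₁₀(1.8533) = 2.7 dB.

2.7 dB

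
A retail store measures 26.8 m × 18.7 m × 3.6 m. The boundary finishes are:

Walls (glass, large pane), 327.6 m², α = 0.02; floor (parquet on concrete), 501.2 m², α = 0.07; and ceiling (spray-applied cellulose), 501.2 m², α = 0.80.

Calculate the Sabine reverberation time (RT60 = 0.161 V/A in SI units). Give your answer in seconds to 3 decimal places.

A = Σ Sᵢαᵢ = 327.6×0.02 + 501.2×0.07 + 501.2×0.80 = 442.596 sabins.
Volume V = 26.8 × 18.7 × 3.6 = 1804.176 m³.
Sabine: RT60 = 0.161 × 1804.176 / 442.596 = 0.656 s.

0.656 sec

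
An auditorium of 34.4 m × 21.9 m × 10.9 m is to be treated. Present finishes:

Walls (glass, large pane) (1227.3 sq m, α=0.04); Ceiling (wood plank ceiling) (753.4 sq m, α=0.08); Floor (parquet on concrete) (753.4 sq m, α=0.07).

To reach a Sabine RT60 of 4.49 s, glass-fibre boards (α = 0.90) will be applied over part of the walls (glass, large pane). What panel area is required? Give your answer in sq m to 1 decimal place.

153.9

Summing Sᵢαᵢ: 49.092 + 60.272 + 52.738 → A₁ = 162.102 sabins.
Required A₂ = 0.161·8211.624/4.49 = 294.448 sabins.
Absorption to add: 294.448 − 162.102 = 132.346 sabins.
Each sq m of panel replacing the walls (glass, large pane) adds (0.90 − 0.04) = 0.86 sabins.
Area = ΔA/Δα = 132.346/0.86 = 153.9 sq m.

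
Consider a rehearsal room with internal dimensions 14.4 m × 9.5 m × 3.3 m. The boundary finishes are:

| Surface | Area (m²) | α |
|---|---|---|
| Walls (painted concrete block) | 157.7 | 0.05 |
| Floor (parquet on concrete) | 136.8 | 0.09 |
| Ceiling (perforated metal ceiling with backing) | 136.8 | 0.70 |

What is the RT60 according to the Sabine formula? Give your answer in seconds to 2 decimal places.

0.63 seconds

Equivalent absorption area: A = 157.7*0.05 + 136.8*0.09 + 136.8*0.70 = 115.957 m².
Volume V = 14.4 × 9.5 × 3.3 = 451.44 m³.
Sabine: RT60 = 0.161 × 451.44 / 115.957 = 0.63 s.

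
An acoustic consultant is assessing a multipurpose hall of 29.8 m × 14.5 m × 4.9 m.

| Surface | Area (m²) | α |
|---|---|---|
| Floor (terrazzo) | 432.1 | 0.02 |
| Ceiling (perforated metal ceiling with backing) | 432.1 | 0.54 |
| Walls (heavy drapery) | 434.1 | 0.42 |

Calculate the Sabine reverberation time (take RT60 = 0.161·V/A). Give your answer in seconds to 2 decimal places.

Total absorption A = 432.1×0.02 + 432.1×0.54 + 434.1×0.42
  = 8.642 + 233.334 + 182.322 = 424.298 m² sabins.
Volume V = 29.8 × 14.5 × 4.9 = 2117.29 m³.
Sabine: RT60 = 0.161 × 2117.29 / 424.298 = 0.80 s.

0.80 sec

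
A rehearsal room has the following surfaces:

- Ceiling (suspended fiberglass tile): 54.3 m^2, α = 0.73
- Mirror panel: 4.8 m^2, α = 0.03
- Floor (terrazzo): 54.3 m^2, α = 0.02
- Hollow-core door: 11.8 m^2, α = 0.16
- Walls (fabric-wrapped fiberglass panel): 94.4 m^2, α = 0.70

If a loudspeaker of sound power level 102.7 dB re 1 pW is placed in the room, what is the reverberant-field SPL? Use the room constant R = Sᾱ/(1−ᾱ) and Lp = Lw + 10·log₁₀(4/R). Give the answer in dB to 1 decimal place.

85.4 dB

Σ(Sᵢαᵢ) = 54.3×0.73 + 4.8×0.03 + 54.3×0.02 + 11.8×0.16 + 94.4×0.70 = 108.837; total area S = 219.6 m^2.
ᾱ = 108.837/219.6 = 0.4956; R = Sᾱ/(1−ᾱ) = 108.837/(1−0.4956) = 215.775 m^2.
Lp = 102.7 + 10·log₁₀(4/215.775) = 102.7 + (-17.32) = 85.4 dB.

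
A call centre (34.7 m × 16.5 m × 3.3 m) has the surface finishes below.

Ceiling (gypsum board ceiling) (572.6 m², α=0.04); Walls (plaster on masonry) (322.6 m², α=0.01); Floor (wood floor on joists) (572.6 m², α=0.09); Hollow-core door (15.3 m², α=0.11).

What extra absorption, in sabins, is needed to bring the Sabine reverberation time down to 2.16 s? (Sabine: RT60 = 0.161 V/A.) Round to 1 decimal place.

61.5 sabins

Equivalent absorption area: A₁ = 572.6*0.04 + 322.6*0.01 + 572.6*0.09 + 15.3*0.11 = 79.347 m².
Target A₂ = 0.161·1889.415/2.16 = 140.831 sabins (V = 1889.415 m³).
Shortfall: 140.831 − 79.347 = 61.5 sabins.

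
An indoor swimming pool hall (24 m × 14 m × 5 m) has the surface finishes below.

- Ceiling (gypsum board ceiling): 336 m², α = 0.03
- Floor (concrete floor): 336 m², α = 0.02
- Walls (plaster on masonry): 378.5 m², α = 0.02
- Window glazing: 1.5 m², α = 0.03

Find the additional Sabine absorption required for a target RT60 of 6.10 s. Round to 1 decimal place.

Equivalent absorption area: A₁ = 336*0.03 + 336*0.02 + 378.5*0.02 + 1.5*0.03 = 24.415 m².
Target A₂ = 0.161·1680/6.10 = 44.341 sabins (V = 1680 m³).
Additional absorption ΔA = 44.341 − 24.415 = 19.9 sabins.

19.9 sabins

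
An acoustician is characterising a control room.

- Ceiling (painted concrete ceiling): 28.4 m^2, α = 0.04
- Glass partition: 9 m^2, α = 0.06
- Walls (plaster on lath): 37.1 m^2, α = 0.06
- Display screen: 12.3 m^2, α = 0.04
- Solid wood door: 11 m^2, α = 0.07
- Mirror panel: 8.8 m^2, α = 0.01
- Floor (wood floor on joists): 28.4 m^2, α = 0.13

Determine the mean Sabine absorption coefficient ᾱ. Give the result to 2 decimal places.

S = Σ Sᵢ = 28.4 + 9 + 37.1 + 12.3 + 11 + 8.8 + 28.4 = 135.0 m^2.
A = 28.4*0.04 + 9*0.06 + 37.1*0.06 + 12.3*0.04 + 11*0.07 + 8.8*0.01 + 28.4*0.13 = 8.944 sabins.
ᾱ = A/S = 0.07.

0.07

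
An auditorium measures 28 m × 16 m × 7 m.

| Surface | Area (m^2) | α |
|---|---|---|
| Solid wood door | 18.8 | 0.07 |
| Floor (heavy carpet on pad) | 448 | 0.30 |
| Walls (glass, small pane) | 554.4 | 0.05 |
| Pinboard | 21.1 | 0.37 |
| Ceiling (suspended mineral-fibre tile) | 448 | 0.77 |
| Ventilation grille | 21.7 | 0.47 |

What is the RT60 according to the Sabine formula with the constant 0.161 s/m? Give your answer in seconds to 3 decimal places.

0.959 sec

Summing Sᵢαᵢ: 1.316 + 134.400 + 27.720 + 7.807 + 344.960 + 10.199 → A = 526.402 sabins.
Room volume: 3136 m³.
Sabine: RT60 = 0.161 × 3136 / 526.402 = 0.959 s.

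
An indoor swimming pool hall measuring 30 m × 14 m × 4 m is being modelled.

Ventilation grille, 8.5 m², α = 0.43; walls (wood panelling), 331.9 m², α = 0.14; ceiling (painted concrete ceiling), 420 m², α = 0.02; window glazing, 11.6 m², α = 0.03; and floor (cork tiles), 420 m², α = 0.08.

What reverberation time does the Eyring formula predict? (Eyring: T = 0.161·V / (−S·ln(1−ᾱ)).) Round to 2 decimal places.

S = Σ Sᵢ = 1192.0 m².
Σ(Sᵢαᵢ) = 8.5×0.43 + 331.9×0.14 + 420×0.02 + 11.6×0.03 + 420×0.08 = 92.469.
Mean coefficient ᾱ = A/S = 0.0776.
−S·ln(1−ᾱ) = −1192.0 × ln(1 − 0.0776) = 96.285.
V = 30 × 14 × 4 = 1680 m³.
T = 0.161·V/[−S·ln(1−ᾱ)] = 0.161·1680/96.285 = 2.81 s.

2.81 sec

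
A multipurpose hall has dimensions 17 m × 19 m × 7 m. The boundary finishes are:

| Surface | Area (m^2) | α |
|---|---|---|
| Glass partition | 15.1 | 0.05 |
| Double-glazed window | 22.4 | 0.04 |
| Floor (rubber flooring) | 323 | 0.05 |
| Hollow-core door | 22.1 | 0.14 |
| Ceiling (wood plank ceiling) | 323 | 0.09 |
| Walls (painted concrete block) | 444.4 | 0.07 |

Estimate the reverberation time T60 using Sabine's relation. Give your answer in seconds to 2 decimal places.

A = Σ Sᵢαᵢ = 15.1*0.05 + 22.4*0.04 + 323*0.05 + 22.1*0.14 + 323*0.09 + 444.4*0.07 = 81.073 sabins.
Room volume: 2261 m³.
RT60 = 0.161 · V / A = 0.161 × 2261 / 81.073 = 4.49 s.

4.49 s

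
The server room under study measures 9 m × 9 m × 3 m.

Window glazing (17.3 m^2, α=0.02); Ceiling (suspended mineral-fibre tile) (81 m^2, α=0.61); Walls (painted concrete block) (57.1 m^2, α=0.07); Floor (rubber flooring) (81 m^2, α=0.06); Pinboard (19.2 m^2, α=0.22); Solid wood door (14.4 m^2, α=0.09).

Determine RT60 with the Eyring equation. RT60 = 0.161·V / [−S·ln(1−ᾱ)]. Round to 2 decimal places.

S = Σ Sᵢ = 270.0 m^2.
Absorption A = 17.3·0.02 + 81·0.61 + 57.1·0.07 + 81·0.06 + 19.2·0.22 + 14.4·0.09 = 64.133 sabins.
Mean coefficient ᾱ = A/S = 0.2375.
−S·ln(1−ᾱ) = −270.0 × ln(1 − 0.2375) = 73.211.
V = 9 × 9 × 3 = 243 m³.
T = 0.161·V/[−S·ln(1−ᾱ)] = 0.161·243/73.211 = 0.53 s.

0.53 s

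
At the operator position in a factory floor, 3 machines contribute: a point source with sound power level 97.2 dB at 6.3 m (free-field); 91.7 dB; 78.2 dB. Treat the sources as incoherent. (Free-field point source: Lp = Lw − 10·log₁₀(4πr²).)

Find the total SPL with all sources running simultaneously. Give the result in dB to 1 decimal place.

Source at 6.3 m: Lp = 97.2 − 10·log₁₀(4π·6.3²) = 97.2 − 10·log₁₀(498.759) = 70.2 dB.
Sum in the linear (power) domain: Σ 10^(Lᵢ/10) = 10^(70.2/10) + 10^(91.7/10) + 10^(78.2/10) = 1.556e+09.
Back to dB: 10·log₁₀ Σ = 91.9 dB.

91.9 dB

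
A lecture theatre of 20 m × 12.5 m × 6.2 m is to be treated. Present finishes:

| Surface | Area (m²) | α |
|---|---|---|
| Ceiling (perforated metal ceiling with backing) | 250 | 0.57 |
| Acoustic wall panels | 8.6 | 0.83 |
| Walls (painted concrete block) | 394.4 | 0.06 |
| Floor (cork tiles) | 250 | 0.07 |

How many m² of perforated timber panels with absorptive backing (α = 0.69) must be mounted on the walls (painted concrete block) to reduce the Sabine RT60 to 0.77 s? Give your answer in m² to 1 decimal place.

211.6

Total absorption A₁ = 250×0.57 + 8.6×0.83 + 394.4×0.06 + 250×0.07
  = 142.500 + 7.138 + 23.664 + 17.500 = 190.802 m² sabins.
Required A₂ = 0.161·1550/0.77 = 324.091 sabins.
Absorption to add: 324.091 − 190.802 = 133.289 sabins.
Each m² of panel replacing the walls (painted concrete block) adds (0.69 − 0.06) = 0.63 sabins.
Panel area = 133.289 / 0.63 = 211.6 m².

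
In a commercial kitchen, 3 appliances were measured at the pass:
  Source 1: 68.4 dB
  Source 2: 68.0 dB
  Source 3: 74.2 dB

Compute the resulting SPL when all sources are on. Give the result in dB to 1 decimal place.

76.0 dB

Σ 10^(Lᵢ/10) = 3.953e+07.
L_total = 10·log₁₀(3.953e+07) = 76.0 dB.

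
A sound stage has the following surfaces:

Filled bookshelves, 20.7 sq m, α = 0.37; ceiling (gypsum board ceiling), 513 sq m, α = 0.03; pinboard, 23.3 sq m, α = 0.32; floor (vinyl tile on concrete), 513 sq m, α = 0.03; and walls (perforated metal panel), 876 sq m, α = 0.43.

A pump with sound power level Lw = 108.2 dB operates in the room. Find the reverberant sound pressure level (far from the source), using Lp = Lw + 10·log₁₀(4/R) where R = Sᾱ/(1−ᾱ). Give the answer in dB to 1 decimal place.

86.9 dB

Σ(Sᵢαᵢ) = 20.7×0.37 + 513×0.03 + 23.3×0.32 + 513×0.03 + 876×0.43 = 422.575; total area S = 1946.0 sq m.
ᾱ = 0.2172, so room constant R = A/(1−ᾱ) = 539.825 sq m.
Lp = 108.2 + 10·log₁₀(4/539.825) = 108.2 + (-21.30) = 86.9 dB.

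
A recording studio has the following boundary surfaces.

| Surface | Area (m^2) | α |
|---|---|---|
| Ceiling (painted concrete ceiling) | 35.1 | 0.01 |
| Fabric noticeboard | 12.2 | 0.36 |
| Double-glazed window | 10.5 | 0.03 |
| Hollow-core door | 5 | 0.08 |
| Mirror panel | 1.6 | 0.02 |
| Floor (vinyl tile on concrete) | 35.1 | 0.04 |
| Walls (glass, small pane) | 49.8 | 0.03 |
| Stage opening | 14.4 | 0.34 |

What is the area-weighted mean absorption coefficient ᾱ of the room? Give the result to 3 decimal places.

S = Σ Sᵢ = 35.1 + 12.2 + 10.5 + 5 + 1.6 + 35.1 + 49.8 + 14.4 = 163.7 m^2.
Σ(Sᵢαᵢ) = 35.1·0.01 + 12.2·0.36 + 10.5·0.03 + 5·0.08 + 1.6·0.02 + 35.1·0.04 + 49.8·0.03 + 14.4·0.34 = 13.284.
ᾱ = 13.284 / 163.7 = 0.081.

0.081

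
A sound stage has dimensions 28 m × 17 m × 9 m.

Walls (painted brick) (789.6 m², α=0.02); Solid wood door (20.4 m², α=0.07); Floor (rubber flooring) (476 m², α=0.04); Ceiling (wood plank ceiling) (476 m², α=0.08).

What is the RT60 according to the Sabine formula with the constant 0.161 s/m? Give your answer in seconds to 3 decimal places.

Equivalent absorption area: A = 789.6×0.02 + 20.4×0.07 + 476×0.04 + 476×0.08 = 74.340 m².
Volume V = 28 × 17 × 9 = 4284 m³.
Sabine: RT60 = 0.161 × 4284 / 74.340 = 9.278 s.

9.278 s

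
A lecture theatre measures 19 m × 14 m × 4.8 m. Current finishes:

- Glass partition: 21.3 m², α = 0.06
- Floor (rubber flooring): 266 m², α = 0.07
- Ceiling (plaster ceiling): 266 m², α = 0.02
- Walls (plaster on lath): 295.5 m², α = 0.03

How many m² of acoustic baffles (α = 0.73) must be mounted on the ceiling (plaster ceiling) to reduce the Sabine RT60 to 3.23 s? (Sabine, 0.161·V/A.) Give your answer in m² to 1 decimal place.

41.6

Summing Sᵢαᵢ: 1.278 + 18.620 + 5.320 + 8.865 → A₁ = 34.083 sabins.
V = 1276.8 m³. Target absorption A₂ = 0.161 × 1276.8 / 3.23 = 63.642 sabins.
ΔA needed = 63.642 − 34.083 = 29.559 sabins.
Net gain per m²: Δα = 0.73 − 0.02 = 0.71.
Panel area = 29.559 / 0.71 = 41.6 m².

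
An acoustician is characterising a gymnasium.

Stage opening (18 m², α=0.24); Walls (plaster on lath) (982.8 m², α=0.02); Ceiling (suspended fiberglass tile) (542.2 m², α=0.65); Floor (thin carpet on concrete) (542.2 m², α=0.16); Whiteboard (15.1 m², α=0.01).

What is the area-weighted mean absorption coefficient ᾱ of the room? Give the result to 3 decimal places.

0.221

S = Σ Sᵢ = 18 + 982.8 + 542.2 + 542.2 + 15.1 = 2100.3 m².
Σ(Sᵢαᵢ) = 18×0.24 + 982.8×0.02 + 542.2×0.65 + 542.2×0.16 + 15.1×0.01 = 463.309.
ᾱ = A/S = 0.221.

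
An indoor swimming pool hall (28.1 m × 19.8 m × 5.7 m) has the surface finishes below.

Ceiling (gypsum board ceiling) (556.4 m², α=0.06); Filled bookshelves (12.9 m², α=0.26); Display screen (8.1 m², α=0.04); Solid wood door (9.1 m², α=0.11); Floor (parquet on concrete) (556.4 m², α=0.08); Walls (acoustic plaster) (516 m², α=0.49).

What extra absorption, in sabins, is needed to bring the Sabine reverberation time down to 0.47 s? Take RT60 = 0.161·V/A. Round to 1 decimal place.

Total absorption A₁ = 556.4·0.06 + 12.9·0.26 + 8.1·0.04 + 9.1·0.11 + 556.4·0.08 + 516·0.49
  = 33.384 + 3.354 + 0.324 + 1.001 + 44.512 + 252.840 = 335.415 m² sabins.
Target A₂ = 0.161·3171.366/0.47 = 1086.362 sabins (V = 3171.366 m³).
ΔA = A₂ − A₁ = 1086.362 − 335.415 = 750.9 sabins.

750.9 sabins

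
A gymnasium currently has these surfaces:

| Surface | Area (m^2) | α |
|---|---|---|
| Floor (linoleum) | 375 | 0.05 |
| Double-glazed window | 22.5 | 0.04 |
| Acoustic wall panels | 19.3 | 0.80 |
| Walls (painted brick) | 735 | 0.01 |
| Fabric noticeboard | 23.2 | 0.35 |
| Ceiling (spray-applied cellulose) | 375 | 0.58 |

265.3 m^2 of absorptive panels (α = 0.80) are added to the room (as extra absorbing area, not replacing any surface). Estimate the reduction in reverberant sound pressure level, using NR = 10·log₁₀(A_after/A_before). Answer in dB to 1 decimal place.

Summing Sᵢαᵢ: 18.750 + 0.900 + 15.440 + 7.350 + 8.120 + 217.500 → A_before = 268.060 sabins.
Added absorption = 265.3 × 0.80 = 212.240 sabins.
New total A_after = 480.300 sabins.
Reduction = 10 log₁₀(A_after/A_before) = 10 log₁₀(1.7918) = 2.5 dB.

2.5 dB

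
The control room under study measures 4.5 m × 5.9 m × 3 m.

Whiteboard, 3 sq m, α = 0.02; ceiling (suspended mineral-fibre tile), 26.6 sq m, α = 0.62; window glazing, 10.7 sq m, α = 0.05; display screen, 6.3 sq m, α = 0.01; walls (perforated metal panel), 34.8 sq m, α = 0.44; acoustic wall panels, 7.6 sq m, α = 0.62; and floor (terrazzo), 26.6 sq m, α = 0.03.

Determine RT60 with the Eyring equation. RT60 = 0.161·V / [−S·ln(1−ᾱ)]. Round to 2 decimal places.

0.28 seconds

Total surface area S = 3 + 26.6 + 10.7 + 6.3 + 34.8 + 7.6 + 26.6 = 115.6 sq m.
Absorption A = 3·0.02 + 26.6·0.62 + 10.7·0.05 + 6.3·0.01 + 34.8·0.44 + 7.6·0.62 + 26.6·0.03 = 37.972 sabins.
Mean coefficient ᾱ = A/S = 0.3285.
−S·ln(1−ᾱ) = −115.6 × ln(1 − 0.3285) = 46.037.
V = 4.5 × 5.9 × 3 = 79.65 m³.
T = 0.161·V/[−S·ln(1−ᾱ)] = 0.161·79.65/46.037 = 0.28 s.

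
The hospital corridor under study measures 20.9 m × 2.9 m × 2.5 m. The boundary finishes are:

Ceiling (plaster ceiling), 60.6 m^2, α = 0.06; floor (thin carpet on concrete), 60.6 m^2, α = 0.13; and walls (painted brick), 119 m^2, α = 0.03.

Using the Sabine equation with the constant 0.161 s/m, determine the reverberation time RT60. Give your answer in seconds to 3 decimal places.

Summing Sᵢαᵢ: 3.636 + 7.878 + 3.570 → A = 15.084 sabins.
Volume V = 20.9 × 2.9 × 2.5 = 151.525 m³.
T = 0.161 V/A = 0.161·151.525/15.084 = 1.617 s.

1.617 seconds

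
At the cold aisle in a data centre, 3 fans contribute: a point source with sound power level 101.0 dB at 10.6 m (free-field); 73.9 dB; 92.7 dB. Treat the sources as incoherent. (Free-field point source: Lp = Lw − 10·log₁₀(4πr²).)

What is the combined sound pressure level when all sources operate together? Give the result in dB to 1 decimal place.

92.8 dB

Source at 10.6 m: Lp = 101.0 − 10·log₁₀(4π·10.6²) = 101.0 − 10·log₁₀(1411.957) = 69.5 dB.
Converting to relative power and adding: 10^(69.5/10) + 10^(73.9/10) + 10^(92.7/10) = 1.896e+09.
L_total = 10·log₁₀(1.896e+09) = 92.8 dB.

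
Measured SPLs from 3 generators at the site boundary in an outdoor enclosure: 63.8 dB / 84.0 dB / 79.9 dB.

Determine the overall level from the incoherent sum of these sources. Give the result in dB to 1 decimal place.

Converting to relative power and adding: 10^(63.8/10) + 10^(84.0/10) + 10^(79.9/10) = 3.513e+08.
Back to dB: 10·log₁₀ Σ = 85.5 dB.

85.5 dB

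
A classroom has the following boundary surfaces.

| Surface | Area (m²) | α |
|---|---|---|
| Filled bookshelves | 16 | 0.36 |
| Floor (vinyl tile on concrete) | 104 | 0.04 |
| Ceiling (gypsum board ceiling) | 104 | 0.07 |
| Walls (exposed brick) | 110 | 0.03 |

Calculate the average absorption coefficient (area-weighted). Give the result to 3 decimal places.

0.061

Total surface area S = 334.0 m².
Σ(Sᵢαᵢ) = 16*0.36 + 104*0.04 + 104*0.07 + 110*0.03 = 20.500.
ᾱ = 20.500 / 334.0 = 0.061.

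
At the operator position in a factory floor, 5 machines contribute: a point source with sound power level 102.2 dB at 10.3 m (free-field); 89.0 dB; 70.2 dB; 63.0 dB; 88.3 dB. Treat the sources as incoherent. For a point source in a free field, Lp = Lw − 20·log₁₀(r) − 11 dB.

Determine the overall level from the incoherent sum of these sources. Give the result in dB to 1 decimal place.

Source at 10.3 m: Lp = 102.2 − 20·log₁₀(10.3) − 11 = 70.9 dB.
Converting to relative power and adding: 10^(70.9/10) + 10^(89.0/10) + 10^(70.2/10) + 10^(63.0/10) + 10^(88.3/10) = 1.495e+09.
Back to dB: 10·log₁₀ Σ = 91.7 dB.

91.7 dB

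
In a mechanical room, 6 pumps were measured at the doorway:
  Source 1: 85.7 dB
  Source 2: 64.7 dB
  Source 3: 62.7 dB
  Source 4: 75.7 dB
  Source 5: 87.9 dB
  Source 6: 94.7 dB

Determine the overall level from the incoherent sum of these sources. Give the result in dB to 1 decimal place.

Converting to relative power and adding: 10^(85.7/10) + 10^(64.7/10) + 10^(62.7/10) + 10^(75.7/10) + 10^(87.9/10) + 10^(94.7/10) = 3.981e+09.
Back to dB: 10·log₁₀ Σ = 96.0 dB.

96.0 dB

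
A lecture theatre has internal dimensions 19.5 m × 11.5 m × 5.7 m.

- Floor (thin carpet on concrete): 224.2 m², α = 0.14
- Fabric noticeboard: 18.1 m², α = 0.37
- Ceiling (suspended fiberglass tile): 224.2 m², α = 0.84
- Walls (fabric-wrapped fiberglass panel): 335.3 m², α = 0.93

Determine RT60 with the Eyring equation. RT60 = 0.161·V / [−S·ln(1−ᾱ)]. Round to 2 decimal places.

Total surface area S = 224.2 + 18.1 + 224.2 + 335.3 = 801.8 m².
Absorption A = 224.2×0.14 + 18.1×0.37 + 224.2×0.84 + 335.3×0.93 = 538.242 sabins.
ᾱ = 538.242 / 801.8 = 0.6713.
Eyring denominator: −S ln(1−ᾱ) = 892.091.
V = 19.5 × 11.5 × 5.7 = 1278.225 m³.
T = 0.161·V/[−S·ln(1−ᾱ)] = 0.161·1278.225/892.091 = 0.23 s.

0.23 sec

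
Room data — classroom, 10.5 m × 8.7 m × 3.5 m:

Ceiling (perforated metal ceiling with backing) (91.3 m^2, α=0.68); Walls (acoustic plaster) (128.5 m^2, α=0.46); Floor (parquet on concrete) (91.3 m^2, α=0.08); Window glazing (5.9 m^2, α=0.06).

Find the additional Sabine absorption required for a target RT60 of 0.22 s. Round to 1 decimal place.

105.1 sabins

Total absorption A₁ = 91.3*0.68 + 128.5*0.46 + 91.3*0.08 + 5.9*0.06
  = 62.084 + 59.110 + 7.304 + 0.354 = 128.852 m^2 sabins.
For T = 0.22 s, need A₂ = 0.161·V/T = 0.161·319.725/0.22 = 233.981 sabins.
Shortfall: 233.981 − 128.852 = 105.1 sabins.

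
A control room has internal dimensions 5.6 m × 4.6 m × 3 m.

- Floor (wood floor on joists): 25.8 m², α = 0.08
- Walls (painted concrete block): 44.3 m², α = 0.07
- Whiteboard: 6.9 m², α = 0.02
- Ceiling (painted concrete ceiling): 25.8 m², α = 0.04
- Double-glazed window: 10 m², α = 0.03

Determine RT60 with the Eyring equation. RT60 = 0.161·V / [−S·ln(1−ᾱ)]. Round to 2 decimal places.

1.82 s

Total surface area S = 25.8 + 44.3 + 6.9 + 25.8 + 10 = 112.8 m².
Σ(Sᵢαᵢ) = 25.8×0.08 + 44.3×0.07 + 6.9×0.02 + 25.8×0.04 + 10×0.03 = 6.635.
ᾱ = 6.635 / 112.8 = 0.0588.
−S·ln(1−ᾱ) = −112.8 × ln(1 − 0.0588) = 6.836.
V = 5.6 × 4.6 × 3 = 77.28 m³.
RT60 = 0.161 × 77.28 / 6.836 = 1.82 s.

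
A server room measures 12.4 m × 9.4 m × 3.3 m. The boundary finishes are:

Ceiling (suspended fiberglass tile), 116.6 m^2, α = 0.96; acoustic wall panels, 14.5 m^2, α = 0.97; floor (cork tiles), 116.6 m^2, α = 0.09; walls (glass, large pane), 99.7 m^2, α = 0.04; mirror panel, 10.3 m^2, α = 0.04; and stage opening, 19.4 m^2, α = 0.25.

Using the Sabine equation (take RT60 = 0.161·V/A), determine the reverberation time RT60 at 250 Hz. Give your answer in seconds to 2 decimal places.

A = Σ Sᵢαᵢ = 116.6*0.96 + 14.5*0.97 + 116.6*0.09 + 99.7*0.04 + 10.3*0.04 + 19.4*0.25 = 145.745 sabins.
V = 12.4·9.4·3.3 = 384.648 m³.
Sabine: RT60 = 0.161 × 384.648 / 145.745 = 0.42 s.

0.42 seconds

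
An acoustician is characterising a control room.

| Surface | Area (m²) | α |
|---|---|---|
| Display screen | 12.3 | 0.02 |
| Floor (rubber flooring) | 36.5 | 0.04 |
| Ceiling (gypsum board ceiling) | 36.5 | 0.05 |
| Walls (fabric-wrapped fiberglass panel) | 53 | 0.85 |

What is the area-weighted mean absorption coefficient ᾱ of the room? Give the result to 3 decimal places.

Total surface area S = 138.3 m².
A = 12.3·0.02 + 36.5·0.04 + 36.5·0.05 + 53·0.85 = 48.581 sabins.
ᾱ = 48.581 / 138.3 = 0.351.

0.351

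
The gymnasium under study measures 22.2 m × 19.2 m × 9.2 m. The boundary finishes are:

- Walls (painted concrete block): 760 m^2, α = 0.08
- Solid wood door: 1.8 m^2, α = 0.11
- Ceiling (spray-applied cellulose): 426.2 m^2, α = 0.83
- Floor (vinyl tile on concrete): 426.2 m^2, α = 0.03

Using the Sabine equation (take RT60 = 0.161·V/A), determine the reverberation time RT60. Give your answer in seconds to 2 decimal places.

Summing Sᵢαᵢ: 60.800 + 0.198 + 353.746 + 12.786 → A = 427.530 sabins.
Room volume: 3921.408 m³.
RT60 = 0.161 · V / A = 0.161 × 3921.408 / 427.530 = 1.48 s.

1.48 s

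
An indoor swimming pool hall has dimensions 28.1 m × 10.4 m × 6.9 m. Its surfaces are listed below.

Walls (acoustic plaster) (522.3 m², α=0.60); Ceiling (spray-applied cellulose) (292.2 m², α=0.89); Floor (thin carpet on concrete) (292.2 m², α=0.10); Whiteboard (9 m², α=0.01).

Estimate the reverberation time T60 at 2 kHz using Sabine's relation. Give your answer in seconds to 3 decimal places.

A = Σ Sᵢαᵢ = 522.3·0.60 + 292.2·0.89 + 292.2·0.10 + 9·0.01 = 602.748 sabins.
Room volume: 2016.456 m³.
T = 0.161 V/A = 0.161·2016.456/602.748 = 0.539 s.

0.539 s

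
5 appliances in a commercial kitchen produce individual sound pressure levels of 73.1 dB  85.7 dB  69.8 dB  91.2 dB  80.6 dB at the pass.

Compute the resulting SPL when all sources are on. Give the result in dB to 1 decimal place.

Σ 10^(Lᵢ/10) = 1.835e+09.
L_total = 10·log₁₀(1.835e+09) = 92.6 dB.

92.6 dB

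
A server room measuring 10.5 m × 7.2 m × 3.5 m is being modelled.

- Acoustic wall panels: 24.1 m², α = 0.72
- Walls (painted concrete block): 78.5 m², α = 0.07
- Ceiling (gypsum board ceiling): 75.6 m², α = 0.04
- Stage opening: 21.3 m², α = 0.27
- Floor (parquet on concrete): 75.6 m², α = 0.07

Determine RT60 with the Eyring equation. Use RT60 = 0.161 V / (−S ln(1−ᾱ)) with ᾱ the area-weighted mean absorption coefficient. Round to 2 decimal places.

S = Σ Sᵢ = 275.1 m².
Σ(Sᵢαᵢ) = 24.1·0.72 + 78.5·0.07 + 75.6·0.04 + 21.3·0.27 + 75.6·0.07 = 36.914.
ᾱ = 36.914 / 275.1 = 0.1342.
−S·ln(1−ᾱ) = −275.1 × ln(1 − 0.1342) = 39.642.
V = 10.5 × 7.2 × 3.5 = 264.6 m³.
RT60 = 0.161 × 264.6 / 39.642 = 1.07 s.

1.07 s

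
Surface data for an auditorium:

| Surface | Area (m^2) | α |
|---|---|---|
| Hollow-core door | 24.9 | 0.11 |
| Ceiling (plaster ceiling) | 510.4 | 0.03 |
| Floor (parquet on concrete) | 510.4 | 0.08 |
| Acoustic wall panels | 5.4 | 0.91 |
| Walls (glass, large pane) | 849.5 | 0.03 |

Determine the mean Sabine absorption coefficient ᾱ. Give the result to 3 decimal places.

0.047

S = Σ Sᵢ = 24.9 + 510.4 + 510.4 + 5.4 + 849.5 = 1900.6 m^2.
Weighted sum Σ Sα = 89.282.
ᾱ = 89.282 / 1900.6 = 0.047.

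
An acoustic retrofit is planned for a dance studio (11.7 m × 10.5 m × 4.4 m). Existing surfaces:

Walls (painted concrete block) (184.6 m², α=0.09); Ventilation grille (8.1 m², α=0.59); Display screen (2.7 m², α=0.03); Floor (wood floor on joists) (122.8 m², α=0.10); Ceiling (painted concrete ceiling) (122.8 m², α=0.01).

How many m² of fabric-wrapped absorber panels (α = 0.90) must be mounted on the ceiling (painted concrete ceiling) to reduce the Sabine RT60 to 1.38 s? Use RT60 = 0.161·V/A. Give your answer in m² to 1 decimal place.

A₁ = Σ Sᵢαᵢ = 184.6·0.09 + 8.1·0.59 + 2.7·0.03 + 122.8·0.10 + 122.8·0.01 = 34.982 sabins.
Required A₂ = 0.161·540.54/1.38 = 63.063 sabins.
ΔA needed = 63.063 − 34.982 = 28.081 sabins.
Net gain per m²: Δα = 0.90 − 0.01 = 0.89.
Area = ΔA/Δα = 28.081/0.89 = 31.6 m².

31.6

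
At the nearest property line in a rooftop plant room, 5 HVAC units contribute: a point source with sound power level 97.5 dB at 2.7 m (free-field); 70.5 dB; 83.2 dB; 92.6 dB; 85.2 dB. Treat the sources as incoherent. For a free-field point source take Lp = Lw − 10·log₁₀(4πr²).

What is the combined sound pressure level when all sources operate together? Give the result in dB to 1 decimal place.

Source at 2.7 m: Lp = 97.5 − 10·log₁₀(4π·2.7²) = 97.5 − 10·log₁₀(91.609) = 77.9 dB.
Converting to relative power and adding: 10^(77.9/10) + 10^(70.5/10) + 10^(83.2/10) + 10^(92.6/10) + 10^(85.2/10) = 2.433e+09.
L_total = 10·log₁₀(2.433e+09) = 93.9 dB.

93.9 dB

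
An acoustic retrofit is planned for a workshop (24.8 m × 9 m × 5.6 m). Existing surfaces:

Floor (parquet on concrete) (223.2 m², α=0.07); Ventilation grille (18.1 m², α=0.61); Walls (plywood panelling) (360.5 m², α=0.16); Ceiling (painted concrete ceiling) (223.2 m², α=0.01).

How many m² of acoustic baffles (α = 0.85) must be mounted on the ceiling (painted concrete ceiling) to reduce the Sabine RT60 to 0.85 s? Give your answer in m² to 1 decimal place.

Summing Sᵢαᵢ: 15.624 + 11.041 + 57.680 + 2.232 → A₁ = 86.577 sabins.
V = 1249.92 m³. Target absorption A₂ = 0.161 × 1249.92 / 0.85 = 236.750 sabins.
Absorption to add: 236.750 − 86.577 = 150.173 sabins.
Each m² of panel replacing the ceiling (painted concrete ceiling) adds (0.85 − 0.01) = 0.84 sabins.
Area = ΔA/Δα = 150.173/0.84 = 178.8 m².

178.8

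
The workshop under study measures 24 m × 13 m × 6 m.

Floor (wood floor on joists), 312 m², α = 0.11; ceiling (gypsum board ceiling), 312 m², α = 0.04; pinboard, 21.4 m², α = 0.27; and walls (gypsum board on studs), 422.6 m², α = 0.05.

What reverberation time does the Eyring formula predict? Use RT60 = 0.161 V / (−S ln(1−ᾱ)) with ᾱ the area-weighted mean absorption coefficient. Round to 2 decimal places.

Total surface area S = 312 + 312 + 21.4 + 422.6 = 1068.0 m².
Σ(Sᵢαᵢ) = 312×0.11 + 312×0.04 + 21.4×0.27 + 422.6×0.05 = 73.708.
Mean coefficient ᾱ = A/S = 0.0690.
Eyring denominator: −S ln(1−ᾱ) = 76.358.
V = 24 × 13 × 6 = 1872 m³.
RT60 = 0.161 × 1872 / 76.358 = 3.95 s.

3.95 s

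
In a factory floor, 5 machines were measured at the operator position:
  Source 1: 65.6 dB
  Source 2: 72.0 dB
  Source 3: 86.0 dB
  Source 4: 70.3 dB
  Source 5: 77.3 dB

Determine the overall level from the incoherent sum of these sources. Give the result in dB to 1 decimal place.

86.8 dB

Σ 10^(Lᵢ/10) = 4.82e+08.
Combined level = 10 log₁₀(4.82e+08) = 86.8 dB.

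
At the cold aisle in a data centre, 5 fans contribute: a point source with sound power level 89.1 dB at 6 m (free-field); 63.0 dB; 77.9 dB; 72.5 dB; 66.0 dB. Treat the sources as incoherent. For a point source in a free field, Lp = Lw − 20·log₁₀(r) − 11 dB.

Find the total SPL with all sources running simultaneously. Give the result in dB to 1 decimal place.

79.4 dB

Source at 6 m: Lp = 89.1 − 20·log₁₀(6) − 11 = 62.5 dB.
Converting to relative power and adding: 10^(62.5/10) + 10^(63.0/10) + 10^(77.9/10) + 10^(72.5/10) + 10^(66.0/10) = 8.72e+07.
Back to dB: 10·log₁₀ Σ = 79.4 dB.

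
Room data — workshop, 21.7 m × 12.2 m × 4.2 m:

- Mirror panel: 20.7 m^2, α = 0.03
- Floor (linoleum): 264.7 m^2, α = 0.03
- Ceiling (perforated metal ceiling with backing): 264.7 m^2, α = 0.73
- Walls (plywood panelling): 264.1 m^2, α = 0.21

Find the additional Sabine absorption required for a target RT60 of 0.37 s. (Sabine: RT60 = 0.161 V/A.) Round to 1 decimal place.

Equivalent absorption area: A₁ = 20.7·0.03 + 264.7·0.03 + 264.7·0.73 + 264.1·0.21 = 257.254 m^2.
V = 1111.908 m³. Required absorption A₂ = 0.161 × 1111.908 / 0.37 = 483.830 sabins.
ΔA = A₂ − A₁ = 483.830 − 257.254 = 226.6 sabins.

226.6 sabins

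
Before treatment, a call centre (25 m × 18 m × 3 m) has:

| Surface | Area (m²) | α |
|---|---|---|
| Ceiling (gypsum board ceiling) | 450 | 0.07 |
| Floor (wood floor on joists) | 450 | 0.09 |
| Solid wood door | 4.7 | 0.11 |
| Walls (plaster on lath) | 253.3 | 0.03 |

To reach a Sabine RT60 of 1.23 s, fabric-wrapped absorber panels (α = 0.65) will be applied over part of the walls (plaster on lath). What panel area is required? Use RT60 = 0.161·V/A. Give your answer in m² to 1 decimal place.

155.8

Equivalent absorption area: A₁ = 450*0.07 + 450*0.09 + 4.7*0.11 + 253.3*0.03 = 80.116 m².
Required A₂ = 0.161·1350/1.23 = 176.707 sabins.
Absorption to add: 176.707 − 80.116 = 96.591 sabins.
Net gain per m²: Δα = 0.65 − 0.03 = 0.62.
Panel area = 96.591 / 0.62 = 155.8 m².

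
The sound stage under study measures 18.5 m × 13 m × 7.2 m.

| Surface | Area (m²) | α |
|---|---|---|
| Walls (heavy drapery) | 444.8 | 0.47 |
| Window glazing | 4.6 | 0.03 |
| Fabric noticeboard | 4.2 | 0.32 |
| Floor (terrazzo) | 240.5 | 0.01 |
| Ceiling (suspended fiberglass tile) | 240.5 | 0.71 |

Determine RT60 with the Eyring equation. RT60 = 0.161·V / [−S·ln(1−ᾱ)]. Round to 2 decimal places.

0.56 seconds

Total surface area S = 444.8 + 4.6 + 4.2 + 240.5 + 240.5 = 934.6 m².
Absorption A = 444.8·0.47 + 4.6·0.03 + 4.2·0.32 + 240.5·0.01 + 240.5·0.71 = 383.698 sabins.
Mean coefficient ᾱ = A/S = 0.4105.
Eyring denominator: −S ln(1−ᾱ) = 493.918.
V = 18.5 × 13 × 7.2 = 1731.6 m³.
T = 0.161·V/[−S·ln(1−ᾱ)] = 0.161·1731.6/493.918 = 0.56 s.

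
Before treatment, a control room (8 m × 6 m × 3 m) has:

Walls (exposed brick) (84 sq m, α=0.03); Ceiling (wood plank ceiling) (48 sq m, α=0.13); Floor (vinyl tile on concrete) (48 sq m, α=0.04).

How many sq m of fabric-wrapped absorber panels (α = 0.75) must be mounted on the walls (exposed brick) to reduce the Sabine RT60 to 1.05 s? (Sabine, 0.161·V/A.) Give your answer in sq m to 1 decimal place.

15.8

Equivalent absorption area: A₁ = 84*0.03 + 48*0.13 + 48*0.04 = 10.680 sq m.
V = 144 m³. Target absorption A₂ = 0.161 × 144 / 1.05 = 22.080 sabins.
Absorption to add: 22.080 − 10.680 = 11.400 sabins.
Each sq m of panel replacing the walls (exposed brick) adds (0.75 − 0.03) = 0.72 sabins.
Area = ΔA/Δα = 11.400/0.72 = 15.8 sq m.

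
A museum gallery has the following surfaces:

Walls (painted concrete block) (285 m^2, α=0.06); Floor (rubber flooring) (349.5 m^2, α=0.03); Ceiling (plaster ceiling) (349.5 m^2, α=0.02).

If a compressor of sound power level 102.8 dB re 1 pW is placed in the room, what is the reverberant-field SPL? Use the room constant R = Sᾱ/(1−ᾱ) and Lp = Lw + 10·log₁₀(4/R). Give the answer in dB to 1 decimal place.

93.3 dB

Σ(Sᵢαᵢ) = 285·0.06 + 349.5·0.03 + 349.5·0.02 = 34.575; total area S = 984.0 m^2.
ᾱ = 34.575/984.0 = 0.0351; R = Sᾱ/(1−ᾱ) = 34.575/(1−0.0351) = 35.833 m^2.
Lp = Lw + 10 log₁₀(4/R) = 102.8 -9.52 = 93.3 dB.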